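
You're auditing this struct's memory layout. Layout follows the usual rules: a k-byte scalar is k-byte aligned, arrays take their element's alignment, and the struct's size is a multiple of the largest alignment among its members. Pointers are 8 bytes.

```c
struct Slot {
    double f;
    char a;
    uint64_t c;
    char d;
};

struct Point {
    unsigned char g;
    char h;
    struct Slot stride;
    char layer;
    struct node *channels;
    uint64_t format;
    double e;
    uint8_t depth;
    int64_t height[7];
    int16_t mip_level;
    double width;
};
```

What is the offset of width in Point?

144

Slot: @0: f [8B, align 8] → 8; @8: a [1B, align 1] → 9; +7 pad (align 8); @16: c [8B, align 8] → 24; @24: d [1B, align 1] → 25; +7 tail pad (align 8); size 32, align 8
@0: g [1B, align 1] → 1
@1: h [1B, align 1] → 2
+6 pad (align 8)
@8: stride [32B, align 8] → 40
@40: layer [1B, align 1] → 41
+7 pad (align 8)
@48: channels [8B, align 8] → 56
@56: format [8B, align 8] → 64
@64: e [8B, align 8] → 72
@72: depth [1B, align 1] → 73
+7 pad (align 8)
@80: height [56B, align 8] → 136
@136: mip_level [2B, align 2] → 138
+6 pad (align 8)
@144: width [8B, align 8] → 152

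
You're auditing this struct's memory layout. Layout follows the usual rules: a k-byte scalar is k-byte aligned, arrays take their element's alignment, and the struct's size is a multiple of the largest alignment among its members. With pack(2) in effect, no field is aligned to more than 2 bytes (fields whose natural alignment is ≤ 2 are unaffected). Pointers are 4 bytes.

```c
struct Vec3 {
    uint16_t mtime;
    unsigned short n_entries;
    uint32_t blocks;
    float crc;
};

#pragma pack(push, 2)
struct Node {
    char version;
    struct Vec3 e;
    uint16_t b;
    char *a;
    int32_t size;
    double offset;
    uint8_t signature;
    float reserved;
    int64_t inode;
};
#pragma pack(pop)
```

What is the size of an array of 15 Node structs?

Vec3: @0: mtime [2B, align 2] → 2; @2: n_entries [2B, align 2] → 4; @4: blocks [4B, align 4] → 8; @8: crc [4B, align 4] → 12; size 12, align 4
@0: version [1B, align 1] → 1
+1 pad (align 2)
@2: e [12B, align 2] → 14
@14: b [2B, align 2] → 16
@16: a [4B, align 2] → 20
@20: size [4B, align 2] → 24
@24: offset [8B, align 2] → 32
@32: signature [1B, align 1] → 33
+1 pad (align 2)
@34: reserved [4B, align 2] → 38
@38: inode [8B, align 2] → 46
size 46, align 2
array of 15: 15 × 46 = 690

690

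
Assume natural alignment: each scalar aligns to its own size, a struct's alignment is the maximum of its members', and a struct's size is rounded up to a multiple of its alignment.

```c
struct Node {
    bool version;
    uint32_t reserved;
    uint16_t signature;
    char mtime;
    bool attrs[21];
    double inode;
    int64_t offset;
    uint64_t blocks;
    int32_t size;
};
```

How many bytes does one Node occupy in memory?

64 bytes

@0: version [1B, align 1] → 1
+3 pad (align 4)
@4: reserved [4B, align 4] → 8
@8: signature [2B, align 2] → 10
@10: mtime [1B, align 1] → 11
@11: attrs [21B, align 1] → 32
@32: inode [8B, align 8] → 40
@40: offset [8B, align 8] → 48
@48: blocks [8B, align 8] → 56
@56: size [4B, align 4] → 60
+4 tail pad (align 8)
size 64, align 8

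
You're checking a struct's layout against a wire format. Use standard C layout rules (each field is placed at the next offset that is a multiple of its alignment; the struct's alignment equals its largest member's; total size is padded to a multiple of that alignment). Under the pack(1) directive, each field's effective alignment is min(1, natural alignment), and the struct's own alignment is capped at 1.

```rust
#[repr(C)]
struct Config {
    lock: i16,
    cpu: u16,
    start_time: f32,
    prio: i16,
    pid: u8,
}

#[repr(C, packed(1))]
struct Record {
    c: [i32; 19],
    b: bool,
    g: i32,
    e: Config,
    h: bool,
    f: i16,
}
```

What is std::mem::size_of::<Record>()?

96 bytes

Config: @0: lock [2B, align 2] → 2; @2: cpu [2B, align 2] → 4; @4: start_time [4B, align 4] → 8; @8: prio [2B, align 2] → 10; @10: pid [1B, align 1] → 11; +1 tail pad (align 4); size 12, align 4
@0: c [76B, align 1] → 76
@76: b [1B, align 1] → 77
@77: g [4B, align 1] → 81
@81: e [12B, align 1] → 93
@93: h [1B, align 1] → 94
@94: f [2B, align 1] → 96
size 96, align 1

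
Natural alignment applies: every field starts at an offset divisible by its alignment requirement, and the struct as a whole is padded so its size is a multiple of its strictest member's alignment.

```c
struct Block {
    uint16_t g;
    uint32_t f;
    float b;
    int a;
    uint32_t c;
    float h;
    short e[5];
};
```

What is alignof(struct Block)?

4

member alignments: g=2, f=4, b=4, a=4, c=4, h=4, e=2
max = 4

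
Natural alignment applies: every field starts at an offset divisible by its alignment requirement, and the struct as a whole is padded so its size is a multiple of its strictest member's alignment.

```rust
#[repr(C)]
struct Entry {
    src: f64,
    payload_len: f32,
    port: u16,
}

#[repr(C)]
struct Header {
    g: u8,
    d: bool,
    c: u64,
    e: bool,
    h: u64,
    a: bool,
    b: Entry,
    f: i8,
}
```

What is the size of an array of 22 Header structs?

1408

Entry: @0: src [8B, align 8] → 8; @8: payload_len [4B, align 4] → 12; @12: port [2B, align 2] → 14; +2 tail pad (align 8); size 16, align 8
@0: g [1B, align 1] → 1
@1: d [1B, align 1] → 2
+6 pad (align 8)
@8: c [8B, align 8] → 16
@16: e [1B, align 1] → 17
+7 pad (align 8)
@24: h [8B, align 8] → 32
@32: a [1B, align 1] → 33
+7 pad (align 8)
@40: b [16B, align 8] → 56
@56: f [1B, align 1] → 57
+7 tail pad (align 8)
size 64, align 8
array of 22: 22 × 64 = 1408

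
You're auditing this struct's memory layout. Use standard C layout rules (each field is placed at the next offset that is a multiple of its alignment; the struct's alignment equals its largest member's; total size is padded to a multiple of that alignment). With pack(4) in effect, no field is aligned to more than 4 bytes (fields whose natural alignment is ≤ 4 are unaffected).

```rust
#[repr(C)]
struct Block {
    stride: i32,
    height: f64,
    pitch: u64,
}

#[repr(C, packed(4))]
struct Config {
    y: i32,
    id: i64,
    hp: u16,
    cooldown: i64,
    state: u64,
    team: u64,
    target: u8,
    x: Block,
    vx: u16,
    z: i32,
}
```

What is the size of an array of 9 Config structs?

684

Block: stride at 0 (size 4, align 4) → ends 4; pad 4 to align 8 for height; height at 8 (size 8, align 8) → ends 16; pitch at 16 (size 8, align 8) → ends 24; total 24 bytes, alignment 8
y at 0 (size 4, align 4) → ends 4
id at 4 (size 8, align 4) → ends 12
hp at 12 (size 2, align 2) → ends 14
pad 2 to align 4 for cooldown
cooldown at 16 (size 8, align 4) → ends 24
state at 24 (size 8, align 4) → ends 32
team at 32 (size 8, align 4) → ends 40
target at 40 (size 1, align 1) → ends 41
pad 3 to align 4 for x
x at 44 (size 24, align 4) → ends 68
vx at 68 (size 2, align 2) → ends 70
pad 2 to align 4 for z
z at 72 (size 4, align 4) → ends 76
total 76 bytes, alignment 4
array of 9: 9 × 76 = 684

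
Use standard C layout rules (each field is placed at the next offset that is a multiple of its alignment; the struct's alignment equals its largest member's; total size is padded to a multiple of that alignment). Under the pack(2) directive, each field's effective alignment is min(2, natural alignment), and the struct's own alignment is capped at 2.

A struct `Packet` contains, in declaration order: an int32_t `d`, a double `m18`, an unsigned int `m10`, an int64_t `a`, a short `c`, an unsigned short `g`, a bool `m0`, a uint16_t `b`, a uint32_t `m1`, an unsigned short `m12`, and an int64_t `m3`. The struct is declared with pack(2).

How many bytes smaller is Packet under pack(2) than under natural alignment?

natural layout:
  0..4  d  (4B, 4-aligned)
  4..8  -- padding (4B)
  8..16  m18  (8B, 8-aligned)
  16..20  m10  (4B, 4-aligned)
  20..24  -- padding (4B)
  24..32  a  (8B, 8-aligned)
  32..34  c  (2B, 2-aligned)
  34..36  g  (2B, 2-aligned)
  36..37  m0  (1B, 1-aligned)
  37..38  -- padding (1B)
  38..40  b  (2B, 2-aligned)
  40..44  m1  (4B, 4-aligned)
  44..46  m12  (2B, 2-aligned)
  46..48  -- padding (2B)
  48..56  m3  (8B, 8-aligned)
  sizeof = 56, alignof = 8
packed(2) layout:
  0..4  d  (4B, 2-aligned)
  4..12  m18  (8B, 2-aligned)
  12..16  m10  (4B, 2-aligned)
  16..24  a  (8B, 2-aligned)
  24..26  c  (2B, 2-aligned)
  26..28  g  (2B, 2-aligned)
  28..29  m0  (1B, 1-aligned)
  29..30  -- padding (1B)
  30..32  b  (2B, 2-aligned)
  32..36  m1  (4B, 2-aligned)
  36..38  m12  (2B, 2-aligned)
  38..46  m3  (8B, 2-aligned)
  sizeof = 46, alignof = 2
56 − 46 = 10

10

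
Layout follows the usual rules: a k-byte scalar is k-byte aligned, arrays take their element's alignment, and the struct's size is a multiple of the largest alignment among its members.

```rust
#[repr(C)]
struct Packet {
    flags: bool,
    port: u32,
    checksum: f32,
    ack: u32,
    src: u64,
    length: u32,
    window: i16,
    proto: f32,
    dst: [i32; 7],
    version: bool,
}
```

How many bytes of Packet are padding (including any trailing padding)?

12

@0: flags [1B, align 1] → 1
+3 pad (align 4)
@4: port [4B, align 4] → 8
@8: checksum [4B, align 4] → 12
@12: ack [4B, align 4] → 16
@16: src [8B, align 8] → 24
@24: length [4B, align 4] → 28
@28: window [2B, align 2] → 30
+2 pad (align 4)
@32: proto [4B, align 4] → 36
@36: dst [28B, align 4] → 64
@64: version [1B, align 1] → 65
+7 tail pad (align 8)
size 72, align 8
data bytes 60, size 72 → padding 12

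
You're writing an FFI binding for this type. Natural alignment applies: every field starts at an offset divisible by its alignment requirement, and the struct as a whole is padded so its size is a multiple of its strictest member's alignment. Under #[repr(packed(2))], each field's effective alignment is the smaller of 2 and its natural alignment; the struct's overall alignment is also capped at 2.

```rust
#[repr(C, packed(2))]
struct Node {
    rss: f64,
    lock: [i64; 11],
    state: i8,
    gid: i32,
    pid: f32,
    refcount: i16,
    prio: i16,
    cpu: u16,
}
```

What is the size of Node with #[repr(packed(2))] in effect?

112

rss at 0 (size 8, align 2) → ends 8
lock at 8 (size 88, align 2) → ends 96
state at 96 (size 1, align 1) → ends 97
pad 1 to align 2 for gid
gid at 98 (size 4, align 2) → ends 102
pid at 102 (size 4, align 2) → ends 106
refcount at 106 (size 2, align 2) → ends 108
prio at 108 (size 2, align 2) → ends 110
cpu at 110 (size 2, align 2) → ends 112
total 112 bytes, alignment 2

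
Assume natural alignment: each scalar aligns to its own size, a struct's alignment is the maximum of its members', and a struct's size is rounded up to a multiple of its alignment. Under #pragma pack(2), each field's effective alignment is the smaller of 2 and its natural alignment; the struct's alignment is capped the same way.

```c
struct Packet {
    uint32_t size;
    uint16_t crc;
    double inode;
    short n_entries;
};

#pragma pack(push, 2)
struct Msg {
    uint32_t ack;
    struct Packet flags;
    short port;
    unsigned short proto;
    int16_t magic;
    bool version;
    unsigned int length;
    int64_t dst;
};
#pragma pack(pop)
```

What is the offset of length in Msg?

36

Packet: size at 0 (size 4, align 4) → ends 4; crc at 4 (size 2, align 2) → ends 6; pad 2 to align 8 for inode; inode at 8 (size 8, align 8) → ends 16; n_entries at 16 (size 2, align 2) → ends 18; tail pad 6 to reach multiple of 8; total 24 bytes, alignment 8
ack at 0 (size 4, align 2) → ends 4
flags at 4 (size 24, align 2) → ends 28
port at 28 (size 2, align 2) → ends 30
proto at 30 (size 2, align 2) → ends 32
magic at 32 (size 2, align 2) → ends 34
version at 34 (size 1, align 1) → ends 35
pad 1 to align 2 for length
length at 36 (size 4, align 2) → ends 40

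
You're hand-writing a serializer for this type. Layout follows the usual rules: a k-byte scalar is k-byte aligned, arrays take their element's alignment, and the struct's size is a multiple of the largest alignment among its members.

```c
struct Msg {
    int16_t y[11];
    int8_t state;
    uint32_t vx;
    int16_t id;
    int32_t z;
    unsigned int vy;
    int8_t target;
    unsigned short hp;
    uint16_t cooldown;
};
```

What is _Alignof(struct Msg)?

member alignments: y=2, state=1, vx=4, id=2, z=4, vy=4, target=1, hp=2, cooldown=2
max = 4

4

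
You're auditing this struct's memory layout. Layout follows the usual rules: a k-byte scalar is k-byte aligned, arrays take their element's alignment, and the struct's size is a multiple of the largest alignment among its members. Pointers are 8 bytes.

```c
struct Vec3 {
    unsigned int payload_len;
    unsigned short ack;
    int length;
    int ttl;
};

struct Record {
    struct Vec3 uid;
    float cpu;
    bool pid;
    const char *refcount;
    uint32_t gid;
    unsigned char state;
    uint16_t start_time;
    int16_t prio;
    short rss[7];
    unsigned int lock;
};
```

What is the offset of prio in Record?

40

Vec3: 0..4  payload_len  (4B, 4-aligned); 4..6  ack  (2B, 2-aligned); 6..8  -- padding (2B); 8..12  length  (4B, 4-aligned); 12..16  ttl  (4B, 4-aligned); sizeof = 16, alignof = 4
0..16  uid  (16B, 4-aligned)
16..20  cpu  (4B, 4-aligned)
20..21  pid  (1B, 1-aligned)
21..24  -- padding (3B)
24..32  refcount  (8B, 8-aligned)
32..36  gid  (4B, 4-aligned)
36..37  state  (1B, 1-aligned)
37..38  -- padding (1B)
38..40  start_time  (2B, 2-aligned)
40..42  prio  (2B, 2-aligned)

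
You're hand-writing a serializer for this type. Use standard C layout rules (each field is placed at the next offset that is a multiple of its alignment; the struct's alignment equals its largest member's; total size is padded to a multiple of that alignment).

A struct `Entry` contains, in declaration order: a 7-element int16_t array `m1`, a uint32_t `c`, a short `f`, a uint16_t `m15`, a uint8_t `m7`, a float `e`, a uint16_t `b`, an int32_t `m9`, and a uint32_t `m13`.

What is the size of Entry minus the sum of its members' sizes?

@0: m1 [14B, align 2] → 14
+2 pad (align 4)
@16: c [4B, align 4] → 20
@20: f [2B, align 2] → 22
@22: m15 [2B, align 2] → 24
@24: m7 [1B, align 1] → 25
+3 pad (align 4)
@28: e [4B, align 4] → 32
@32: b [2B, align 2] → 34
+2 pad (align 4)
@36: m9 [4B, align 4] → 40
@40: m13 [4B, align 4] → 44
size 44, align 4
data bytes 37, size 44 → padding 7

7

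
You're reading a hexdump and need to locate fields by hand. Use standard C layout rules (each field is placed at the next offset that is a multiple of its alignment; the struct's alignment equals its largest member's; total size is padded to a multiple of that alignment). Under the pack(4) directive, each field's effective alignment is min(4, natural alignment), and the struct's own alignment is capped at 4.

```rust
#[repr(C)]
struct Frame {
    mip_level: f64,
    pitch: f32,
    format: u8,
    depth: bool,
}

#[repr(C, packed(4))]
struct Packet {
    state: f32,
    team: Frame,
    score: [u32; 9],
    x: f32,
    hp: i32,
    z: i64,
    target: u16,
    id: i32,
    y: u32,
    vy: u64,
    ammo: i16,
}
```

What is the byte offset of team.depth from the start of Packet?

17

Frame: mip_level at 0 (size 8, align 8) → ends 8; pitch at 8 (size 4, align 4) → ends 12; format at 12 (size 1, align 1) → ends 13; depth at 13 (size 1, align 1) → ends 14; tail pad 2 to reach multiple of 8; total 16 bytes, alignment 8
state at 0 (size 4, align 4) → ends 4
team at 4 (size 16, align 4) → ends 20
within Frame: depth at 13
4 + 13 = 17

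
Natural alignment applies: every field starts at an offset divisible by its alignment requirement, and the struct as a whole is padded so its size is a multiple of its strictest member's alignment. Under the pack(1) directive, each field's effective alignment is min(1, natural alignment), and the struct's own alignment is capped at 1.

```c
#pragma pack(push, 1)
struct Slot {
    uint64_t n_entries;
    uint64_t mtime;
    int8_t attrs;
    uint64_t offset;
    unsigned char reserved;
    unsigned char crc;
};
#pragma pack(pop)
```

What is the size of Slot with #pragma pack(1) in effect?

n_entries at 0 (size 8, align 1) → ends 8
mtime at 8 (size 8, align 1) → ends 16
attrs at 16 (size 1, align 1) → ends 17
offset at 17 (size 8, align 1) → ends 25
reserved at 25 (size 1, align 1) → ends 26
crc at 26 (size 1, align 1) → ends 27
total 27 bytes, alignment 1

27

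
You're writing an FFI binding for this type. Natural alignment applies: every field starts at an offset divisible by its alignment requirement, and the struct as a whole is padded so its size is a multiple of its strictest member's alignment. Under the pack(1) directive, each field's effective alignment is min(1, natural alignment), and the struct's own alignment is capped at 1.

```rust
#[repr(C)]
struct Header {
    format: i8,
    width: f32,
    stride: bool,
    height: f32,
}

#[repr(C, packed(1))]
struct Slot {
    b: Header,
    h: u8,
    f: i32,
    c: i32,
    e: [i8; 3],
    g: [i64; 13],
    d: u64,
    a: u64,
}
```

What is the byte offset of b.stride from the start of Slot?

8

Header: 0..1  format  (1B, 1-aligned); 1..4  -- padding (3B); 4..8  width  (4B, 4-aligned); 8..9  stride  (1B, 1-aligned); 9..12  -- padding (3B); 12..16  height  (4B, 4-aligned); sizeof = 16, alignof = 4
0..16  b  (16B, 1-aligned)
within Header: stride at 8
0 + 8 = 8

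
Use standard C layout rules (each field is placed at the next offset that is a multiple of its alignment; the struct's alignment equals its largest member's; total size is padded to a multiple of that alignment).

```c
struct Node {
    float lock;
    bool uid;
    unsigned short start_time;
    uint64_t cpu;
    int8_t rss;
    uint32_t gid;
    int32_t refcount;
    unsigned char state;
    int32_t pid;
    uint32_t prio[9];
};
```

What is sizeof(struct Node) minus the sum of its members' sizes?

0..4  lock  (4B, 4-aligned)
4..5  uid  (1B, 1-aligned)
5..6  -- padding (1B)
6..8  start_time  (2B, 2-aligned)
8..16  cpu  (8B, 8-aligned)
16..17  rss  (1B, 1-aligned)
17..20  -- padding (3B)
20..24  gid  (4B, 4-aligned)
24..28  refcount  (4B, 4-aligned)
28..29  state  (1B, 1-aligned)
29..32  -- padding (3B)
32..36  pid  (4B, 4-aligned)
36..72  prio  (36B, 4-aligned)
sizeof = 72, alignof = 8
data bytes 65, size 72 → padding 7

7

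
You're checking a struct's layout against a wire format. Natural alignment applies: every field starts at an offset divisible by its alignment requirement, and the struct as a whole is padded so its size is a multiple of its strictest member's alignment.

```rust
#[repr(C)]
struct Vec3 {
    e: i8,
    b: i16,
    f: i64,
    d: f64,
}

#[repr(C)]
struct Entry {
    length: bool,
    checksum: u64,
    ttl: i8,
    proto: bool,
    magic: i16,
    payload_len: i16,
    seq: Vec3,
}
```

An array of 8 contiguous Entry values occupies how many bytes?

384

Vec3: @0: e [1B, align 1] → 1; +1 pad (align 2); @2: b [2B, align 2] → 4; +4 pad (align 8); @8: f [8B, align 8] → 16; @16: d [8B, align 8] → 24; size 24, align 8
@0: length [1B, align 1] → 1
+7 pad (align 8)
@8: checksum [8B, align 8] → 16
@16: ttl [1B, align 1] → 17
@17: proto [1B, align 1] → 18
@18: magic [2B, align 2] → 20
@20: payload_len [2B, align 2] → 22
+2 pad (align 8)
@24: seq [24B, align 8] → 48
size 48, align 8
array of 8: 8 × 48 = 384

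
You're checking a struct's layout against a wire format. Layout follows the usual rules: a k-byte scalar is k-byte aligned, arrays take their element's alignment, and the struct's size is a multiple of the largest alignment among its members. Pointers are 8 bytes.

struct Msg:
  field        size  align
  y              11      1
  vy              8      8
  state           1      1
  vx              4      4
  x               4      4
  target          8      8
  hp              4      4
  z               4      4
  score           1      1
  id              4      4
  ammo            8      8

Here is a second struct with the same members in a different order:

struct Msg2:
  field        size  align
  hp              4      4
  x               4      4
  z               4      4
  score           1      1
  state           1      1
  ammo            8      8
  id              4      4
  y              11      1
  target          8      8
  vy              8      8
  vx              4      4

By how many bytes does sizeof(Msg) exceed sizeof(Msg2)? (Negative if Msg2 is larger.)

8

y at 0 (size 11, align 1) → ends 11
pad 5 to align 8 for vy
vy at 16 (size 8, align 8) → ends 24
state at 24 (size 1, align 1) → ends 25
pad 3 to align 4 for vx
vx at 28 (size 4, align 4) → ends 32
x at 32 (size 4, align 4) → ends 36
pad 4 to align 8 for target
target at 40 (size 8, align 8) → ends 48
hp at 48 (size 4, align 4) → ends 52
z at 52 (size 4, align 4) → ends 56
score at 56 (size 1, align 1) → ends 57
pad 3 to align 4 for id
id at 60 (size 4, align 4) → ends 64
ammo at 64 (size 8, align 8) → ends 72
total 72 bytes, alignment 8
— Msg2 —
hp at 0 (size 4, align 4) → ends 4
x at 4 (size 4, align 4) → ends 8
z at 8 (size 4, align 4) → ends 12
score at 12 (size 1, align 1) → ends 13
state at 13 (size 1, align 1) → ends 14
pad 2 to align 8 for ammo
ammo at 16 (size 8, align 8) → ends 24
id at 24 (size 4, align 4) → ends 28
y at 28 (size 11, align 1) → ends 39
pad 1 to align 8 for target
target at 40 (size 8, align 8) → ends 48
vy at 48 (size 8, align 8) → ends 56
vx at 56 (size 4, align 4) → ends 60
tail pad 4 to reach multiple of 8
total 64 bytes, alignment 8
72 − 64 = 8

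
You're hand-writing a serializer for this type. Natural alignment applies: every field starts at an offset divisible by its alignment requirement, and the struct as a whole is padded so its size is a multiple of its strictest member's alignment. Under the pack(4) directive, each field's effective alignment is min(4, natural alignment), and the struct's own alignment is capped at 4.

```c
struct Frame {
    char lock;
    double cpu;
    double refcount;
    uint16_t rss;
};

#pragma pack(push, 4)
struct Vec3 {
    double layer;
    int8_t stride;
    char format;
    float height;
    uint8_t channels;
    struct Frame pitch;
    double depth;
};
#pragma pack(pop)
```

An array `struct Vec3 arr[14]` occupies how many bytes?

840

Frame: 0..1  lock  (1B, 1-aligned); 1..8  -- padding (7B); 8..16  cpu  (8B, 8-aligned); 16..24  refcount  (8B, 8-aligned); 24..26  rss  (2B, 2-aligned); 26..32  -- tail padding (6B); sizeof = 32, alignof = 8
0..8  layer  (8B, 4-aligned)
8..9  stride  (1B, 1-aligned)
9..10  format  (1B, 1-aligned)
10..12  -- padding (2B)
12..16  height  (4B, 4-aligned)
16..17  channels  (1B, 1-aligned)
17..20  -- padding (3B)
20..52  pitch  (32B, 4-aligned)
52..60  depth  (8B, 4-aligned)
sizeof = 60, alignof = 4
array of 14: 14 × 60 = 840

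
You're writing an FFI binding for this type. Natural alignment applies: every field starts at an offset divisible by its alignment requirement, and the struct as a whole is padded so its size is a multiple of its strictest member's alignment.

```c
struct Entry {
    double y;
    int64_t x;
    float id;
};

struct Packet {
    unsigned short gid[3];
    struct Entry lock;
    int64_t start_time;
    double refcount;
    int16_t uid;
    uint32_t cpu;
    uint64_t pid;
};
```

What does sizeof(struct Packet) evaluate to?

Entry: y at 0 (size 8, align 8) → ends 8; x at 8 (size 8, align 8) → ends 16; id at 16 (size 4, align 4) → ends 20; tail pad 4 to reach multiple of 8; total 24 bytes, alignment 8
gid at 0 (size 6, align 2) → ends 6
pad 2 to align 8 for lock
lock at 8 (size 24, align 8) → ends 32
start_time at 32 (size 8, align 8) → ends 40
refcount at 40 (size 8, align 8) → ends 48
uid at 48 (size 2, align 2) → ends 50
pad 2 to align 4 for cpu
cpu at 52 (size 4, align 4) → ends 56
pid at 56 (size 8, align 8) → ends 64
total 64 bytes, alignment 8

64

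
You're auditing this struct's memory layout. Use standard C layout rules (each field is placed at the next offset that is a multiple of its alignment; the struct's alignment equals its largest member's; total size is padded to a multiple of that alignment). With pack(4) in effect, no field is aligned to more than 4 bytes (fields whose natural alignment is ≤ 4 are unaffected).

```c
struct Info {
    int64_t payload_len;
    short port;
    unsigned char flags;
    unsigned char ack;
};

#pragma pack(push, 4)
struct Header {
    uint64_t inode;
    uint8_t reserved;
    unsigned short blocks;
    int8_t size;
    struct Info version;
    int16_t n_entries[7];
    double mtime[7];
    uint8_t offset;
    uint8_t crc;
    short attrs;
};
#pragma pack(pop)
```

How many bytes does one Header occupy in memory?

Info: payload_len at 0 (size 8, align 8) → ends 8; port at 8 (size 2, align 2) → ends 10; flags at 10 (size 1, align 1) → ends 11; ack at 11 (size 1, align 1) → ends 12; tail pad 4 to reach multiple of 8; total 16 bytes, alignment 8
inode at 0 (size 8, align 4) → ends 8
reserved at 8 (size 1, align 1) → ends 9
pad 1 to align 2 for blocks
blocks at 10 (size 2, align 2) → ends 12
size at 12 (size 1, align 1) → ends 13
pad 3 to align 4 for version
version at 16 (size 16, align 4) → ends 32
n_entries at 32 (size 14, align 2) → ends 46
pad 2 to align 4 for mtime
mtime at 48 (size 56, align 4) → ends 104
offset at 104 (size 1, align 1) → ends 105
crc at 105 (size 1, align 1) → ends 106
attrs at 106 (size 2, align 2) → ends 108
total 108 bytes, alignment 4

108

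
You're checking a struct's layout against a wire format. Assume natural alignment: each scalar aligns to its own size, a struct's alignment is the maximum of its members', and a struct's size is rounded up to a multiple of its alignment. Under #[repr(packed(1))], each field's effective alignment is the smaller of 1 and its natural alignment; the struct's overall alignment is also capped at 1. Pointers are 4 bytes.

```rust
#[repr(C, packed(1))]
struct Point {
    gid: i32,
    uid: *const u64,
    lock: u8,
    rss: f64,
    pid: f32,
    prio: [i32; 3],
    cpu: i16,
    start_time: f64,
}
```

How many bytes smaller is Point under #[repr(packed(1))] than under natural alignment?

natural layout:
  @0: gid [4B, align 4] → 4
  @4: uid [4B, align 4] → 8
  @8: lock [1B, align 1] → 9
  +7 pad (align 8)
  @16: rss [8B, align 8] → 24
  @24: pid [4B, align 4] → 28
  @28: prio [12B, align 4] → 40
  @40: cpu [2B, align 2] → 42
  +6 pad (align 8)
  @48: start_time [8B, align 8] → 56
  size 56, align 8
packed(1) layout:
  @0: gid [4B, align 1] → 4
  @4: uid [4B, align 1] → 8
  @8: lock [1B, align 1] → 9
  @9: rss [8B, align 1] → 17
  @17: pid [4B, align 1] → 21
  @21: prio [12B, align 1] → 33
  @33: cpu [2B, align 1] → 35
  @35: start_time [8B, align 1] → 43
  size 43, align 1
56 − 43 = 13

13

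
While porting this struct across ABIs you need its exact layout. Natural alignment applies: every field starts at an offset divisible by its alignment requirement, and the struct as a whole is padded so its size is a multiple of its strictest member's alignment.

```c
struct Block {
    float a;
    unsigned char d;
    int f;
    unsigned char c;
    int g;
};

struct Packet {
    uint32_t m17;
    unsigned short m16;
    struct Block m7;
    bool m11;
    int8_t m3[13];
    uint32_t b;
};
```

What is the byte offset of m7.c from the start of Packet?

20

Block: 0..4  a  (4B, 4-aligned); 4..5  d  (1B, 1-aligned); 5..8  -- padding (3B); 8..12  f  (4B, 4-aligned); 12..13  c  (1B, 1-aligned); 13..16  -- padding (3B); 16..20  g  (4B, 4-aligned); sizeof = 20, alignof = 4
0..4  m17  (4B, 4-aligned)
4..6  m16  (2B, 2-aligned)
6..8  -- padding (2B)
8..28  m7  (20B, 4-aligned)
within Block: c at 12
8 + 12 = 20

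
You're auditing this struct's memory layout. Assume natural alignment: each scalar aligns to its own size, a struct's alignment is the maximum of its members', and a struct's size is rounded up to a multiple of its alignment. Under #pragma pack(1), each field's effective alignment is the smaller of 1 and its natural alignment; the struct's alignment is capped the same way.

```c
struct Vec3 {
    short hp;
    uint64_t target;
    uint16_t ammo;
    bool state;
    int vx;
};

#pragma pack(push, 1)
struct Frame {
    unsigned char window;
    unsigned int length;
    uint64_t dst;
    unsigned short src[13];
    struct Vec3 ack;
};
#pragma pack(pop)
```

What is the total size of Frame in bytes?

63 bytes

Vec3: 0..2  hp  (2B, 2-aligned); 2..8  -- padding (6B); 8..16  target  (8B, 8-aligned); 16..18  ammo  (2B, 2-aligned); 18..19  state  (1B, 1-aligned); 19..20  -- padding (1B); 20..24  vx  (4B, 4-aligned); sizeof = 24, alignof = 8
0..1  window  (1B, 1-aligned)
1..5  length  (4B, 1-aligned)
5..13  dst  (8B, 1-aligned)
13..39  src  (26B, 1-aligned)
39..63  ack  (24B, 1-aligned)
sizeof = 63, alignof = 1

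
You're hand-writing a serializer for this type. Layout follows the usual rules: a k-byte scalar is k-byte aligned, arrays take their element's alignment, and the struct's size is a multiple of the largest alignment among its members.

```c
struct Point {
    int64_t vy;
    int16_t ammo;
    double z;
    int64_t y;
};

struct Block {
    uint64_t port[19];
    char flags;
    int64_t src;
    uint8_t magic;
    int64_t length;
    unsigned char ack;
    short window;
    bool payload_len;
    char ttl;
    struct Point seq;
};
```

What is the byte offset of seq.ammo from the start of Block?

Point: 0..8  vy  (8B, 8-aligned); 8..10  ammo  (2B, 2-aligned); 10..16  -- padding (6B); 16..24  z  (8B, 8-aligned); 24..32  y  (8B, 8-aligned); sizeof = 32, alignof = 8
0..152  port  (152B, 8-aligned)
152..153  flags  (1B, 1-aligned)
153..160  -- padding (7B)
160..168  src  (8B, 8-aligned)
168..169  magic  (1B, 1-aligned)
169..176  -- padding (7B)
176..184  length  (8B, 8-aligned)
184..185  ack  (1B, 1-aligned)
185..186  -- padding (1B)
186..188  window  (2B, 2-aligned)
188..189  payload_len  (1B, 1-aligned)
189..190  ttl  (1B, 1-aligned)
190..192  -- padding (2B)
192..224  seq  (32B, 8-aligned)
within Point: ammo at 8
192 + 8 = 200

200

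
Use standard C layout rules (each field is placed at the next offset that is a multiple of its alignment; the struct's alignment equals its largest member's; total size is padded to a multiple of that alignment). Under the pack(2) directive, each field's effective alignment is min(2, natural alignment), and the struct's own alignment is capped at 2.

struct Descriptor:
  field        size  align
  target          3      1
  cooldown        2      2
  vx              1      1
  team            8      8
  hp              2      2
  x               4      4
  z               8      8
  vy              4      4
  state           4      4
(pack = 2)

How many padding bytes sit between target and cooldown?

1

target at 0 (size 3, align 1) → ends 3
pad 1 to align 2 for cooldown
cooldown at 4 (size 2, align 2) → ends 6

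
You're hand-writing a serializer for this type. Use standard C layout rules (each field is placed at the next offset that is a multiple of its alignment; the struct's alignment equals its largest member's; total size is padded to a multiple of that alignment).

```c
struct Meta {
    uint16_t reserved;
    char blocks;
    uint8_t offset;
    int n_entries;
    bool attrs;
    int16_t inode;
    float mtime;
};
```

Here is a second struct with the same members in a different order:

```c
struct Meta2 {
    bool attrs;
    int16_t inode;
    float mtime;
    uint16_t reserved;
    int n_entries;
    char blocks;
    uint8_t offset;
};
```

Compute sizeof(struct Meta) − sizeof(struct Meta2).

-4

@0: reserved [2B, align 2] → 2
@2: blocks [1B, align 1] → 3
@3: offset [1B, align 1] → 4
@4: n_entries [4B, align 4] → 8
@8: attrs [1B, align 1] → 9
+1 pad (align 2)
@10: inode [2B, align 2] → 12
@12: mtime [4B, align 4] → 16
size 16, align 4
— Meta2 —
@0: attrs [1B, align 1] → 1
+1 pad (align 2)
@2: inode [2B, align 2] → 4
@4: mtime [4B, align 4] → 8
@8: reserved [2B, align 2] → 10
+2 pad (align 4)
@12: n_entries [4B, align 4] → 16
@16: blocks [1B, align 1] → 17
@17: offset [1B, align 1] → 18
+2 tail pad (align 4)
size 20, align 4
16 − 20 = -4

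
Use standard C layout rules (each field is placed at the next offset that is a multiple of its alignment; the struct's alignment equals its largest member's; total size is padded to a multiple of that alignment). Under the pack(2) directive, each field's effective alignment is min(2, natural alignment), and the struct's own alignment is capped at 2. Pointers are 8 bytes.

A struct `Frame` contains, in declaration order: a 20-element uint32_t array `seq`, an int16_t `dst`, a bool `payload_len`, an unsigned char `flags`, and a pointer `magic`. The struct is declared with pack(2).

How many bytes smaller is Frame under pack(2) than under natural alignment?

4

natural layout:
  0..80  seq  (80B, 4-aligned)
  80..82  dst  (2B, 2-aligned)
  82..83  payload_len  (1B, 1-aligned)
  83..84  flags  (1B, 1-aligned)
  84..88  -- padding (4B)
  88..96  magic  (8B, 8-aligned)
  sizeof = 96, alignof = 8
packed(2) layout:
  0..80  seq  (80B, 2-aligned)
  80..82  dst  (2B, 2-aligned)
  82..83  payload_len  (1B, 1-aligned)
  83..84  flags  (1B, 1-aligned)
  84..92  magic  (8B, 2-aligned)
  sizeof = 92, alignof = 2
96 − 92 = 4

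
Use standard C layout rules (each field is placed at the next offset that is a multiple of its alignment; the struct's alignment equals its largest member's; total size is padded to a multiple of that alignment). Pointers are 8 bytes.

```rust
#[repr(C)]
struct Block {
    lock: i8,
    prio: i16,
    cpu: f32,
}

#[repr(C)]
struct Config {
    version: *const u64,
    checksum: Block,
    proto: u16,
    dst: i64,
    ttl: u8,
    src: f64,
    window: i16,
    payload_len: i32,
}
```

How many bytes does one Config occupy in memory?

56

Block: 0..1  lock  (1B, 1-aligned); 1..2  -- padding (1B); 2..4  prio  (2B, 2-aligned); 4..8  cpu  (4B, 4-aligned); sizeof = 8, alignof = 4
0..8  version  (8B, 8-aligned)
8..16  checksum  (8B, 4-aligned)
16..18  proto  (2B, 2-aligned)
18..24  -- padding (6B)
24..32  dst  (8B, 8-aligned)
32..33  ttl  (1B, 1-aligned)
33..40  -- padding (7B)
40..48  src  (8B, 8-aligned)
48..50  window  (2B, 2-aligned)
50..52  -- padding (2B)
52..56  payload_len  (4B, 4-aligned)
sizeof = 56, alignof = 8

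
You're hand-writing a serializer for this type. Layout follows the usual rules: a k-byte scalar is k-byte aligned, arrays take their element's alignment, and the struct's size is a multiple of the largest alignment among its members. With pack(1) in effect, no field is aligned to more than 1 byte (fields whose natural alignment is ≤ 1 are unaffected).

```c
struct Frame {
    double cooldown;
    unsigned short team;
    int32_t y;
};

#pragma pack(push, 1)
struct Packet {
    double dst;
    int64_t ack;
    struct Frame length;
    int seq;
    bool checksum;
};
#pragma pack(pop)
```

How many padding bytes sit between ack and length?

0

Frame: 0..8  cooldown  (8B, 8-aligned); 8..10  team  (2B, 2-aligned); 10..12  -- padding (2B); 12..16  y  (4B, 4-aligned); sizeof = 16, alignof = 8
0..8  dst  (8B, 1-aligned)
8..16  ack  (8B, 1-aligned)
16..32  length  (16B, 1-aligned)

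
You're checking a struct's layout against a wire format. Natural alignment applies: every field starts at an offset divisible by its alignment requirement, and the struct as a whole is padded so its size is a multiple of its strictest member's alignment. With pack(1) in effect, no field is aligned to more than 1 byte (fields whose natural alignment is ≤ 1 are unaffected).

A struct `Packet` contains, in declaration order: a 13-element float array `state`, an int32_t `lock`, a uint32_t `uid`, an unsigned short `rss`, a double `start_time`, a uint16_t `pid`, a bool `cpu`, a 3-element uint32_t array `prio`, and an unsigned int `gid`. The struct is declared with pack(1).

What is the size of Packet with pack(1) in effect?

@0: state [52B, align 1] → 52
@52: lock [4B, align 1] → 56
@56: uid [4B, align 1] → 60
@60: rss [2B, align 1] → 62
@62: start_time [8B, align 1] → 70
@70: pid [2B, align 1] → 72
@72: cpu [1B, align 1] → 73
@73: prio [12B, align 1] → 85
@85: gid [4B, align 1] → 89
size 89, align 1

89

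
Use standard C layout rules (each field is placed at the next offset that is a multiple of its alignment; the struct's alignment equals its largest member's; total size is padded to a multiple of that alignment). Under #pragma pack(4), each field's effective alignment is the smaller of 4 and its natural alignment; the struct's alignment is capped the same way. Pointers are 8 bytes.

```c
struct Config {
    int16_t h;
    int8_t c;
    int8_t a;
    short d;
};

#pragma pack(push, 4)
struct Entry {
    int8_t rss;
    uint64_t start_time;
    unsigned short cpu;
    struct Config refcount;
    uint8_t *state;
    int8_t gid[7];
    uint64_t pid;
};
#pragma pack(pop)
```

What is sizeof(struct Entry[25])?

1100

Config: @0: h [2B, align 2] → 2; @2: c [1B, align 1] → 3; @3: a [1B, align 1] → 4; @4: d [2B, align 2] → 6; size 6, align 2
@0: rss [1B, align 1] → 1
+3 pad (align 4)
@4: start_time [8B, align 4] → 12
@12: cpu [2B, align 2] → 14
@14: refcount [6B, align 2] → 20
@20: state [8B, align 4] → 28
@28: gid [7B, align 1] → 35
+1 pad (align 4)
@36: pid [8B, align 4] → 44
size 44, align 4
array of 25: 25 × 44 = 1100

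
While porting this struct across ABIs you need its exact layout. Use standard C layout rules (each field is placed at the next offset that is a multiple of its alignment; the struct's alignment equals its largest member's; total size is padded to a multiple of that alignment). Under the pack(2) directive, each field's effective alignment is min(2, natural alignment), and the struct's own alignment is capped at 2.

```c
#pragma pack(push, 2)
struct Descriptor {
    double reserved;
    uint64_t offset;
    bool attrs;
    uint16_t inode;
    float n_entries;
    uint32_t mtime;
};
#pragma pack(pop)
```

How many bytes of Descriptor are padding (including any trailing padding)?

0..8  reserved  (8B, 2-aligned)
8..16  offset  (8B, 2-aligned)
16..17  attrs  (1B, 1-aligned)
17..18  -- padding (1B)
18..20  inode  (2B, 2-aligned)
20..24  n_entries  (4B, 2-aligned)
24..28  mtime  (4B, 2-aligned)
sizeof = 28, alignof = 2
data bytes 27, size 28 → padding 1

1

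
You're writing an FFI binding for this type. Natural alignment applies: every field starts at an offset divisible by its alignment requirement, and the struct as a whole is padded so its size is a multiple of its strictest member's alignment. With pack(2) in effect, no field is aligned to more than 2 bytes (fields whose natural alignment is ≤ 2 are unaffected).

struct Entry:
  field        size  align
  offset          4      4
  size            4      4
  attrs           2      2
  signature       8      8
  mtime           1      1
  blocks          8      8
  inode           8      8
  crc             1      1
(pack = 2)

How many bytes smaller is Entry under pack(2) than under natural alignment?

18

natural layout:
  0..4  offset  (4B, 4-aligned)
  4..8  size  (4B, 4-aligned)
  8..10  attrs  (2B, 2-aligned)
  10..16  -- padding (6B)
  16..24  signature  (8B, 8-aligned)
  24..25  mtime  (1B, 1-aligned)
  25..32  -- padding (7B)
  32..40  blocks  (8B, 8-aligned)
  40..48  inode  (8B, 8-aligned)
  48..49  crc  (1B, 1-aligned)
  49..56  -- tail padding (7B)
  sizeof = 56, alignof = 8
packed(2) layout:
  0..4  offset  (4B, 2-aligned)
  4..8  size  (4B, 2-aligned)
  8..10  attrs  (2B, 2-aligned)
  10..18  signature  (8B, 2-aligned)
  18..19  mtime  (1B, 1-aligned)
  19..20  -- padding (1B)
  20..28  blocks  (8B, 2-aligned)
  28..36  inode  (8B, 2-aligned)
  36..37  crc  (1B, 1-aligned)
  37..38  -- tail padding (1B)
  sizeof = 38, alignof = 2
56 − 38 = 18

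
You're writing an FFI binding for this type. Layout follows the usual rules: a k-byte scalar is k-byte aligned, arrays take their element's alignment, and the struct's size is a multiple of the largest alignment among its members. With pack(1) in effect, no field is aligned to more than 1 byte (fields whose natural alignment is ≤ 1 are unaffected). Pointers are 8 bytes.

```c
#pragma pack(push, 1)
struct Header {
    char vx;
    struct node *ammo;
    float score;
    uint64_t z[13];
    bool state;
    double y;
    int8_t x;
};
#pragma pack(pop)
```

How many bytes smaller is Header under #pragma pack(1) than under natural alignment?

25

natural layout:
  @0: vx [1B, align 1] → 1
  +7 pad (align 8)
  @8: ammo [8B, align 8] → 16
  @16: score [4B, align 4] → 20
  +4 pad (align 8)
  @24: z [104B, align 8] → 128
  @128: state [1B, align 1] → 129
  +7 pad (align 8)
  @136: y [8B, align 8] → 144
  @144: x [1B, align 1] → 145
  +7 tail pad (align 8)
  size 152, align 8
packed(1) layout:
  @0: vx [1B, align 1] → 1
  @1: ammo [8B, align 1] → 9
  @9: score [4B, align 1] → 13
  @13: z [104B, align 1] → 117
  @117: state [1B, align 1] → 118
  @118: y [8B, align 1] → 126
  @126: x [1B, align 1] → 127
  size 127, align 1
152 − 127 = 25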